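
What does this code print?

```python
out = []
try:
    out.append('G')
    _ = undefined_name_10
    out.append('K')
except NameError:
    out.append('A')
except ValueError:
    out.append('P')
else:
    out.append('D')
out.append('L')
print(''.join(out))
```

Execution trace: 'G' (try body) → 'A' (except NameError) → 'L' (after the try/except). Output: GAL

Answer: GAL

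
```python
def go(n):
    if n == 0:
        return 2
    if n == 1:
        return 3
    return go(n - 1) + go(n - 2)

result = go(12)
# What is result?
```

Build up from base cases: go(0)=2, go(1)=3, go(2)=5, go(3)=8, go(4)=13, go(5)=21, go(6)=34, ..., go(12)=610

Answer: 610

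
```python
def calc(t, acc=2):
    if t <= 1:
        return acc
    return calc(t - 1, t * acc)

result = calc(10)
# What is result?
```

Accumulator trace (n, acc): (10, 2) -> (9, 20) -> (8, 180) -> (7, 1440) -> (6, 10080) -> (5, 60480) -> (4, 302400) -> (3, 1209600) -> (2, 3628800) -> (1, 7257600) -> return 7257600

Answer: 7257600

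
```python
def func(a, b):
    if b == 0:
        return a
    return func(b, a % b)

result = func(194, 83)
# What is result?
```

func(194, 83) -> func(83, 28) -> func(28, 27) -> func(27, 1) -> func(1, 0) -> 1

Answer: 1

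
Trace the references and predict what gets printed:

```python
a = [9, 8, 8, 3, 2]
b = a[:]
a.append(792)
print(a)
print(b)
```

Key concept: slice [:] creates copy.
Step by step:
`a = [9, 8, 8, 3, 2]` → a = [9, 8, 8, 3, 2]
`b = a[:]` → b = [9, 8, 8, 3, 2]
`a.append(792)` → a = [9, 8, 8, 3, 2, 792]
`print(a)` → prints [9, 8, 8, 3, 2, 792]
`print(b)` → prints [9, 8, 8, 3, 2]

Answer:
[9, 8, 8, 3, 2, 792]
[9, 8, 8, 3, 2]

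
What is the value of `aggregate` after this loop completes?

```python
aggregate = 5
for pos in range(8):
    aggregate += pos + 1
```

Start at 5, add 1 to 8 = 41
`aggregate` takes the values: 5 → 6 → 8 → 11 → 15 → 20 → 26 → 33 → 41

Answer: 41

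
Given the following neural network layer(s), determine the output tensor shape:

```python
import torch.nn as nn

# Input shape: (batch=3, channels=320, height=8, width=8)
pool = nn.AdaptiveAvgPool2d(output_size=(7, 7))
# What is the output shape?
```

Input: (3, 320, 8, 8) -> Output: (3, 320, 7, 7)

Answer: (3, 320, 7, 7)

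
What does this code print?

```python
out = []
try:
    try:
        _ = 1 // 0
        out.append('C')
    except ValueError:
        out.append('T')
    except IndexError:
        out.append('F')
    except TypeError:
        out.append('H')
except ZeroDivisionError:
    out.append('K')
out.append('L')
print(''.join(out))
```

Execution trace: 'K' (outer except ZeroDivisionError) → 'L' (after the try/except). Output: KL

Answer: KL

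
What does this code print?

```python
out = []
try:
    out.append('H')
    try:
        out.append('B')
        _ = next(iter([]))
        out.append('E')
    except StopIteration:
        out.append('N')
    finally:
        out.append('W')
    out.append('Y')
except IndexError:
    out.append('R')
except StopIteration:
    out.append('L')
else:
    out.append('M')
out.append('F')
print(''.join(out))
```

Execution trace: 'H' (try body) → 'B' (inner try body) → 'N' (inner except StopIteration) → 'W' (inner finally) → 'Y' (try body, no exception) → 'M' (else) → 'F' (after the try/except). Output: HBNWYMF

Answer: HBNWYMF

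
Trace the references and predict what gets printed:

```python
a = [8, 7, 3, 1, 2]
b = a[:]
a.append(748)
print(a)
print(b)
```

Key concept: slice [:] creates copy.
Step by step:
`a = [8, 7, 3, 1, 2]` → a = [8, 7, 3, 1, 2]
`b = a[:]` → b = [8, 7, 3, 1, 2]
`a.append(748)` → a = [8, 7, 3, 1, 2, 748]
`print(a)` → prints [8, 7, 3, 1, 2, 748]
`print(b)` → prints [8, 7, 3, 1, 2]

Answer:
[8, 7, 3, 1, 2, 748]
[8, 7, 3, 1, 2]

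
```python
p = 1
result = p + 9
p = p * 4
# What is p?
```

Trace:
`p = 1` → p = 1
`result = p + 9` → result = 10
`p = p * 4` → p = 4
So p = 4

Answer: 4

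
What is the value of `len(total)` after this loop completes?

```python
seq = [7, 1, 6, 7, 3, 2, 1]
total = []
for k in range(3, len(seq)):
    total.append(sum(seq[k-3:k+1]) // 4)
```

Number of 4-element averages
`total` takes the values: [] → [5] → [5, 4] → [5, 4, 4] → [5, 4, 4, 3]
So `len(total)` = 4

Answer: 4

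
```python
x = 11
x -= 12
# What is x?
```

Trace:
`x = 11` → x = 11
`x -= 12` → x = -1
So x = -1

Answer: -1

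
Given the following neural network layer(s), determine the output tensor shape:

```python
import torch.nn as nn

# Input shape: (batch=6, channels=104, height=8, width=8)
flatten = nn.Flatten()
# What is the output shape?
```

Input: (6, 104, 8, 8) -> Output: (6, 6656)

Answer: (6, 6656)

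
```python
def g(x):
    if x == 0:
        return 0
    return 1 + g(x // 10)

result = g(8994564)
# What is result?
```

Count of digits of 8994564: 7

Answer: 7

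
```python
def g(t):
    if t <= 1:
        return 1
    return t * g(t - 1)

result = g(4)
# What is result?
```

g(4) = 4 * 3 * 2 * 1 = 24

Answer: 24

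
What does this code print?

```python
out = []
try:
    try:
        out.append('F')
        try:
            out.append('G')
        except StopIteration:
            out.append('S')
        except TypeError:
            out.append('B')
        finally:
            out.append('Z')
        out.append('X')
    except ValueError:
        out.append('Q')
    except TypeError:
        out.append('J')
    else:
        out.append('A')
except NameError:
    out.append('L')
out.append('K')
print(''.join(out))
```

Execution trace: 'F' (try body) → 'G' (inner try body, no exception) → 'Z' (inner finally) → 'X' (try body, no exception) → 'A' (else) → 'K' (after the try/except). Output: FGZXAK

Answer: FGZXAK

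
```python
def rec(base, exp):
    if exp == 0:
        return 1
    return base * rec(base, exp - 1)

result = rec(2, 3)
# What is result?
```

rec(2, 3) = 2 * 2 * 2 = 8

Answer: 8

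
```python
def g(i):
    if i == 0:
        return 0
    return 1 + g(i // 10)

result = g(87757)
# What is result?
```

Count of digits of 87757: 5

Answer: 5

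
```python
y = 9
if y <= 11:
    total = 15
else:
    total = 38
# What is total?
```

Trace:
`y = 9` → y = 9
`if y <= 11: ...` → y <= 11 is True → total = 15
So total = 15

Answer: 15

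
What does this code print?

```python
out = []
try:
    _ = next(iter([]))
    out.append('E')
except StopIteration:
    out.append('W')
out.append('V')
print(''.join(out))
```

Execution trace: 'W' (except StopIteration) → 'V' (after the try/except). Output: WV

Answer: WV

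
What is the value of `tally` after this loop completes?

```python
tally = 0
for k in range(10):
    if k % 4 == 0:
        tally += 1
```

Count numbers divisible by 4 in range(10)
`tally` takes the values: 0 → 1 → 2 → 3

Answer: 3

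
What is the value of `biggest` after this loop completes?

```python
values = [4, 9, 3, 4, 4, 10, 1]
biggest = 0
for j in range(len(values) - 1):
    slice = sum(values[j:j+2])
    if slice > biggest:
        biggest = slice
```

Max sum of 2-element window in [4, 9, 3, 4, 4, 10, 1]
`biggest` takes the values: 0 → 13 → 14

Answer: 14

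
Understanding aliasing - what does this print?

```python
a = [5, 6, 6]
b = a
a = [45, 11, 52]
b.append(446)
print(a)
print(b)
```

Key concept: rebinding vs mutation: a is rebound to a new list, b still points at the original.
Step by step:
`a = [5, 6, 6]` → a = [5, 6, 6]
`b = a` → b = [5, 6, 6] (same object as a)
`a = [45, 11, 52]` → a = [45, 11, 52]
`b.append(446)` → b = [5, 6, 6, 446]
`print(a)` → prints [45, 11, 52]
`print(b)` → prints [5, 6, 6, 446]

Answer:
[45, 11, 52]
[5, 6, 6, 446]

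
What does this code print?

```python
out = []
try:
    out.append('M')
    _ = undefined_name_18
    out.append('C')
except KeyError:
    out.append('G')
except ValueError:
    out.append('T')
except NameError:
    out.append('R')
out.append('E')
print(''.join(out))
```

Execution trace: 'M' (try body) → 'R' (except NameError) → 'E' (after the try/except). Output: MRE

Answer: MRE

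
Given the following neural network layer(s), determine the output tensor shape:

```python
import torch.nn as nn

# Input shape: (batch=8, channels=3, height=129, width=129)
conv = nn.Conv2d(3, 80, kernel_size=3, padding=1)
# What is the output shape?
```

Input: (8, 3, 129, 129) -> Output: (8, 80, 129, 129)

Answer: (8, 80, 129, 129)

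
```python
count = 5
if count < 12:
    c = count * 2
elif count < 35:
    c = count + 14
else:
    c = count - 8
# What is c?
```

Trace:
`count = 5` → count = 5
`if count < 12: ...` → count < 12 is True → c = 10
So c = 10

Answer: 10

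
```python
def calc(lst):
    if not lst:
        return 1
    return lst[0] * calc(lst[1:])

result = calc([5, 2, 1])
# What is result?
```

Product over [5, 2, 1] = 5 * 2 * 1 = 10

Answer: 10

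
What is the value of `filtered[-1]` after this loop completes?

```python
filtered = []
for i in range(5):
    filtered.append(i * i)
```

Last element of squares 0 to 4
`filtered` takes the values: [] → [0] → [0, 1] → [0, 1, 4] → [0, 1, 4, 9] → [0, 1, 4, 9, 16]
So `filtered[-1]` = 16

Answer: 16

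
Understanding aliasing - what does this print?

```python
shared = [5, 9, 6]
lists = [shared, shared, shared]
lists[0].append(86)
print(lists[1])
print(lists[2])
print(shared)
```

Key concept: list of same reference.
Step by step:
`shared = [5, 9, 6]` → shared = [5, 9, 6]
`lists = [shared, shared, shared]` → lists = [[5, 9, 6], [5, 9, 6], [5, 9, 6]]
`lists[0].append(86)` → shared = [5, 9, 6, 86]; lists = [[5, 9, 6, 86], [5, 9, 6, 86], [5, 9, 6, 86]]
`print(lists[1])` → prints [5, 9, 6, 86]
`print(lists[2])` → prints [5, 9, 6, 86]
`print(shared)` → prints [5, 9, 6, 86]

Answer:
[5, 9, 6, 86]
[5, 9, 6, 86]
[5, 9, 6, 86]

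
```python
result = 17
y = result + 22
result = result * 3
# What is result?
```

Trace:
`result = 17` → result = 17
`y = result + 22` → y = 39
`result = result * 3` → result = 51
So result = 51

Answer: 51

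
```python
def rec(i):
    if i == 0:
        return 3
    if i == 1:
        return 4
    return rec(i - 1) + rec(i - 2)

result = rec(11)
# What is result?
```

Build up from base cases: rec(0)=3, rec(1)=4, rec(2)=7, rec(3)=11, rec(4)=18, rec(5)=29, rec(6)=47, ..., rec(11)=521

Answer: 521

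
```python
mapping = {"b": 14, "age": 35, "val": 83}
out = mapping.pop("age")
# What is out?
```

Trace:
`mapping = {"b": 14, "age": 35, "val": 83}` → mapping = {'b': 14, 'age': 35, 'val': 83}
`out = mapping.pop("age")` → mapping = {'b': 14, 'val': 83}; out = 35
So out = 35

Answer: 35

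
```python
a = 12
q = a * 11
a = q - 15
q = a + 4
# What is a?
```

Trace:
`a = 12` → a = 12
`q = a * 11` → q = 132
`a = q - 15` → a = 117
`q = a + 4` → q = 121
So a = 117

Answer: 117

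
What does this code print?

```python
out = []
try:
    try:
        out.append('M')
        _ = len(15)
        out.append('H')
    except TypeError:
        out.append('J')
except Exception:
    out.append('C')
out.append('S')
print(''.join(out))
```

Execution trace: 'M' (inner try body) → 'J' (inner except TypeError) → 'S' (after the try/except). Output: MJS

Answer: MJS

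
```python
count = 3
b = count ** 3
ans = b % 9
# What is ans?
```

Trace:
`count = 3` → count = 3
`b = count ** 3` → b = 27
`ans = b % 9` → ans = 0
So ans = 0

Answer: 0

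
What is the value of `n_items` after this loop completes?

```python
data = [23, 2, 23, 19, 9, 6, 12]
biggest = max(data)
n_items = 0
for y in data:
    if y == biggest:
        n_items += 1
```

Count of max value 23 in [23, 2, 23, 19, 9, 6, 12]
`n_items` takes the values: 0 → 1 → 2

Answer: 2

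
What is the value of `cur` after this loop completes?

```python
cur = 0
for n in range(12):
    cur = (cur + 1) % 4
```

Increment mod 4, 12 times = 0
`cur` takes the values: 0 → 1 → 2 → 3 → 0 → 1 → 2 → 3 → 0 → 1 → 2 → 3 → 0

Answer: 0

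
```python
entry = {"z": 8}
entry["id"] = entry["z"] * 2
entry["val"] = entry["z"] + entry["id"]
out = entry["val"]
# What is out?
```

Trace:
`entry = {"z": 8}` → entry = {'z': 8}
`entry["id"] = entry["z"] * 2` → entry = {'z': 8, 'id': 16}
`entry["val"] = entry["z"] + entry["id"]` → entry = {'z': 8, 'id': 16, 'val': 24}
`out = entry["val"]` → out = 24
So out = 24

Answer: 24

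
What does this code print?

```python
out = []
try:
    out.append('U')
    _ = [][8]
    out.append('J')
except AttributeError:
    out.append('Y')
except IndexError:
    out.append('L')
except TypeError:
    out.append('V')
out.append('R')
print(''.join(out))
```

Execution trace: 'U' (try body) → 'L' (except IndexError) → 'R' (after the try/except). Output: ULR

Answer: ULR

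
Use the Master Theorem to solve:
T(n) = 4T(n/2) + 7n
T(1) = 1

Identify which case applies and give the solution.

a=4, b=2, f(n)=7n. log_2(4) = 2. Since c=1 < 2, Case 1 applies: T(n) = Θ(n^log_b(a)) = O(n^2).

Answer: O(n^2) - Case 1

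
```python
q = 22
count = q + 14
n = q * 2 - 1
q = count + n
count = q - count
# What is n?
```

Trace:
`q = 22` → q = 22
`count = q + 14` → count = 36
`n = q * 2 - 1` → n = 43
`q = count + n` → q = 79
`count = q - count` → count = 43
So n = 43

Answer: 43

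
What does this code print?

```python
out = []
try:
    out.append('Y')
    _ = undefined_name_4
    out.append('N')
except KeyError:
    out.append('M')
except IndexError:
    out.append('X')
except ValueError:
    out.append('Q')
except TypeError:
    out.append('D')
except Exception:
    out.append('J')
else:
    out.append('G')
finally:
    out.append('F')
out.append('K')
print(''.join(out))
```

Execution trace: 'Y' (try body) → 'J' (except Exception) → 'F' (finally) → 'K' (after the try/except). Output: YJFK

Answer: YJFK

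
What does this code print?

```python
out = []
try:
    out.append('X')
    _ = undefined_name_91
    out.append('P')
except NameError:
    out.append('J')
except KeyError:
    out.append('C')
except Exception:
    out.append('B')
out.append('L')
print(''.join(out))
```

Execution trace: 'X' (try body) → 'J' (except NameError) → 'L' (after the try/except). Output: XJL

Answer: XJL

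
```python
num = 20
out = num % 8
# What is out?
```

Trace:
`num = 20` → num = 20
`out = num % 8` → out = 4
So out = 4

Answer: 4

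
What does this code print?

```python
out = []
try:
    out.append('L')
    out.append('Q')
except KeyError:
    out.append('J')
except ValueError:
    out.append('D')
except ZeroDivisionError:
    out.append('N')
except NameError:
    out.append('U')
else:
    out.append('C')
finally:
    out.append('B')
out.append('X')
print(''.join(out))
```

Execution trace: 'L' (try body) → 'Q' (try body, no exception) → 'C' (else) → 'B' (finally) → 'X' (after the try/except). Output: LQCBX

Answer: LQCBX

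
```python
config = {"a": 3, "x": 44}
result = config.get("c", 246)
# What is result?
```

Trace:
`config = {"a": 3, "x": 44}` → config = {'a': 3, 'x': 44}
`result = config.get("c", 246)` → result = 246
So result = 246

Answer: 246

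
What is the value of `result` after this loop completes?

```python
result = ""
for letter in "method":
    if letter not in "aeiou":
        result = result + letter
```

Remove vowels from 'method'
`result` takes the values: "" → "m" → "mt" → "mth" → "mthd"

Answer: "mthd"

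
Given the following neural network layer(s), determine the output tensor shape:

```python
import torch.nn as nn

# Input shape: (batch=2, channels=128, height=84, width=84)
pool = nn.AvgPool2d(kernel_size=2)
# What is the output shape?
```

Input: (2, 128, 84, 84) -> Output: (2, 128, 42, 42)

Answer: (2, 128, 42, 42)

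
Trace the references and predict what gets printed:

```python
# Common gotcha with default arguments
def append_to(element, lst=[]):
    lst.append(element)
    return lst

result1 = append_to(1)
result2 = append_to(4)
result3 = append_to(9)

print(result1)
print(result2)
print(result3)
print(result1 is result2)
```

Key concept: mutable default argument gotcha.
Step by step:
`result1 = append_to(1)` → result1 = [1]
`result2 = append_to(4)` → result1 = [1, 4] (same object as result2); result2 = [1, 4] (same object as result1)
`result3 = append_to(9)` → result1 = [1, 4, 9] (same object as result2, result3); result2 = [1, 4, 9] (same object as result1, result3); result3 = [1, 4, 9] (same object as result1, result2)
`print(result1)` → prints [1, 4, 9]
`print(result2)` → prints [1, 4, 9]
`print(result3)` → prints [1, 4, 9]
`print(result1 is result2)` → prints True

Answer:
[1, 4, 9]
[1, 4, 9]
[1, 4, 9]
True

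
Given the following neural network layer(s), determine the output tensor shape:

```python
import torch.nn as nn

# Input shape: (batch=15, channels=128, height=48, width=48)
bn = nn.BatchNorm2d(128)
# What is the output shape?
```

Input: (15, 128, 48, 48) -> Output: (15, 128, 48, 48)

Answer: (15, 128, 48, 48)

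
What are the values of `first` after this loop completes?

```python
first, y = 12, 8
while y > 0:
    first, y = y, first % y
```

GCD of 12 and 8
`first` takes the values: 12 → 8 → 4

Answer: 4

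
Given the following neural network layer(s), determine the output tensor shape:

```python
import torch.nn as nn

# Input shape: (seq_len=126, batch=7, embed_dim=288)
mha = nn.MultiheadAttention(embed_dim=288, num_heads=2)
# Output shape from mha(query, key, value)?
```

Input: (126, 7, 288) -> Output: (126, 7, 288)

Answer: (126, 7, 288)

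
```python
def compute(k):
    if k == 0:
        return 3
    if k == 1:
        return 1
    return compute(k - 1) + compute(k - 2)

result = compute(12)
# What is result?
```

Build up from base cases: compute(0)=3, compute(1)=1, compute(2)=4, compute(3)=5, compute(4)=9, compute(5)=14, compute(6)=23, ..., compute(12)=411

Answer: 411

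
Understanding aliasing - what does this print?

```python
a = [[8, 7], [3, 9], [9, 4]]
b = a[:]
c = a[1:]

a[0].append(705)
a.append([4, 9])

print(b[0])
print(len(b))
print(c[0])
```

Key concept: slice with nested mutation.
Step by step:
`a = [[8, 7], [3, 9], [9, 4]]` → a = [[8, 7], [3, 9], [9, 4]]
`b = a[:]` → b = [[8, 7], [3, 9], [9, 4]]
`c = a[1:]` → c = [[3, 9], [9, 4]]
`a[0].append(705)` → a = [[8, 7, 705], [3, 9], [9, 4]]; b = [[8, 7, 705], [3, 9], [9, 4]]
`a.append([4, 9])` → a = [[8, 7, 705], [3, 9], [9, 4], [4, 9]]
`print(b[0])` → prints [8, 7, 705]
`print(len(b))` → prints 3
`print(c[0])` → prints [3, 9]

Answer:
[8, 7, 705]
3
[3, 9]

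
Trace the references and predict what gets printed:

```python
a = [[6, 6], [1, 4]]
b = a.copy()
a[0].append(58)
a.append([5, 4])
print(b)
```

Key concept: shallow copy with nested lists.
Step by step:
`a = [[6, 6], [1, 4]]` → a = [[6, 6], [1, 4]]
`b = a.copy()` → b = [[6, 6], [1, 4]]
`a[0].append(58)` → a = [[6, 6, 58], [1, 4]]; b = [[6, 6, 58], [1, 4]]
`a.append([5, 4])` → a = [[6, 6, 58], [1, 4], [5, 4]]
`print(b)` → prints [[6, 6, 58], [1, 4]]

Answer: [[6, 6, 58], [1, 4]]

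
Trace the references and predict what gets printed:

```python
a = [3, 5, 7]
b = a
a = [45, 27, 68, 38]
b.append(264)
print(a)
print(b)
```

Key concept: rebinding vs mutation: a is rebound to a new list, b still points at the original.
Step by step:
`a = [3, 5, 7]` → a = [3, 5, 7]
`b = a` → b = [3, 5, 7] (same object as a)
`a = [45, 27, 68, 38]` → a = [45, 27, 68, 38]
`b.append(264)` → b = [3, 5, 7, 264]
`print(a)` → prints [45, 27, 68, 38]
`print(b)` → prints [3, 5, 7, 264]

Answer:
[45, 27, 68, 38]
[3, 5, 7, 264]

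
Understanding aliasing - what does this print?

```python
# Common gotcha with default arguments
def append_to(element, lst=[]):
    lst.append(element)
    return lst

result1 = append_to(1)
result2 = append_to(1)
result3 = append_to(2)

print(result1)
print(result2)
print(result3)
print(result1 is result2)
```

Key concept: mutable default argument gotcha.
Step by step:
`result1 = append_to(1)` → result1 = [1]
`result2 = append_to(1)` → result1 = [1, 1] (same object as result2); result2 = [1, 1] (same object as result1)
`result3 = append_to(2)` → result1 = [1, 1, 2] (same object as result2, result3); result2 = [1, 1, 2] (same object as result1, result3); result3 = [1, 1, 2] (same object as result1, result2)
`print(result1)` → prints [1, 1, 2]
`print(result2)` → prints [1, 1, 2]
`print(result3)` → prints [1, 1, 2]
`print(result1 is result2)` → prints True

Answer:
[1, 1, 2]
[1, 1, 2]
[1, 1, 2]
True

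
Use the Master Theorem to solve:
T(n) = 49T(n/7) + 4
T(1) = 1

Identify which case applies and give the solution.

a=49, b=7, f(n)=4. log_7(49) = 2. Since c=0 < 2, Case 1 applies: T(n) = Θ(n^log_b(a)) = O(n^2).

Answer: O(n^2) - Case 1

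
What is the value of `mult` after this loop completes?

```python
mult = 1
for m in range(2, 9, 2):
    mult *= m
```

Product of even numbers 2 to 8
`mult` takes the values: 1 → 2 → 8 → 48 → 384

Answer: 384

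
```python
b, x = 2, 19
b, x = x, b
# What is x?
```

Trace:
`b, x = 2, 19` → b = 2; x = 19
`b, x = x, b` → b = 19; x = 2
So x = 2

Answer: 2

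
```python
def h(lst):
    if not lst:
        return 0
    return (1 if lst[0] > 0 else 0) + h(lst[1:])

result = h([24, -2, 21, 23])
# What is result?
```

Count of positive elements in [24, -2, 21, 23] = 3

Answer: 3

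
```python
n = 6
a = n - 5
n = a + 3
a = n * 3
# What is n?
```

Trace:
`n = 6` → n = 6
`a = n - 5` → a = 1
`n = a + 3` → n = 4
`a = n * 3` → a = 12
So n = 4

Answer: 4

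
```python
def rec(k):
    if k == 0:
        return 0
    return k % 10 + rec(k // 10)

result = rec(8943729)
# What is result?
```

Sum of digits of 8943729: 9 + 2 + 7 + 3 + 4 + 9 + 8 = 42

Answer: 42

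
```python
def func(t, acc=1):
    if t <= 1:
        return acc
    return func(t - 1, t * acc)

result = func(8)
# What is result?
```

Accumulator trace (n, acc): (8, 1) -> (7, 8) -> (6, 56) -> (5, 336) -> (4, 1680) -> (3, 6720) -> (2, 20160) -> (1, 40320) -> return 40320

Answer: 40320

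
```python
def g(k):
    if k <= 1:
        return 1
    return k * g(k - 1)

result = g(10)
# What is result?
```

g(10) = 10 * 9 * 8 * 7 * 6 * 5 * 4 * 3 * 2 * 1 = 3628800

Answer: 3628800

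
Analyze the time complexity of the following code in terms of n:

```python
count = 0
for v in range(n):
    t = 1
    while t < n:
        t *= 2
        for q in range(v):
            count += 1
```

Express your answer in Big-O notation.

Each loop level contributes: n × log n × n. Multiplying the contributions gives O(n^2 log n).

Answer: O(n^2 log n)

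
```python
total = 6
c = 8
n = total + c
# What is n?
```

Trace:
`total = 6` → total = 6
`c = 8` → c = 8
`n = total + c` → n = 14
So n = 14

Answer: 14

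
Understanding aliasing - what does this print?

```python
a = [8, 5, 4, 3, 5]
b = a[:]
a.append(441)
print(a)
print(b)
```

Key concept: slice [:] creates copy.
Step by step:
`a = [8, 5, 4, 3, 5]` → a = [8, 5, 4, 3, 5]
`b = a[:]` → b = [8, 5, 4, 3, 5]
`a.append(441)` → a = [8, 5, 4, 3, 5, 441]
`print(a)` → prints [8, 5, 4, 3, 5, 441]
`print(b)` → prints [8, 5, 4, 3, 5]

Answer:
[8, 5, 4, 3, 5, 441]
[8, 5, 4, 3, 5]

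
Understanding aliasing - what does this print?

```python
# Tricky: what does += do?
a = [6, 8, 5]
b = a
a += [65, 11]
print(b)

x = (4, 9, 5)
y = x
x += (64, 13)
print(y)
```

Key concept: += behavior differs for mutable vs immutable.
Step by step:
`a = [6, 8, 5]` → a = [6, 8, 5]
`b = a` → b = [6, 8, 5] (same object as a)
`a += [65, 11]` → a = [6, 8, 5, 65, 11] (same object as b); b = [6, 8, 5, 65, 11] (same object as a)
`print(b)` → prints [6, 8, 5, 65, 11]
`x = (4, 9, 5)` → x = (4, 9, 5)
`y = x` → y = (4, 9, 5)
`x += (64, 13)` → x = (4, 9, 5, 64, 13)
`print(y)` → prints (4, 9, 5)

Answer:
[6, 8, 5, 65, 11]
(4, 9, 5)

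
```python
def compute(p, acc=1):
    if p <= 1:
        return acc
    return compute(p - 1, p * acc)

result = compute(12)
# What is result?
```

Accumulator trace (n, acc): (12, 1) -> (11, 12) -> (10, 132) -> (9, 1320) -> (8, 11880) -> (7, 95040) -> (6, 665280) -> (5, 3991680) -> (4, 19958400) -> (3, 79833600) -> (2, 239500800) -> (1, 479001600) -> return 479001600

Answer: 479001600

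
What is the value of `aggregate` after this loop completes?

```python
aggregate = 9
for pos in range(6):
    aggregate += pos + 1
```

Start at 9, add 1 to 6 = 30
`aggregate` takes the values: 9 → 10 → 12 → 15 → 19 → 24 → 30

Answer: 30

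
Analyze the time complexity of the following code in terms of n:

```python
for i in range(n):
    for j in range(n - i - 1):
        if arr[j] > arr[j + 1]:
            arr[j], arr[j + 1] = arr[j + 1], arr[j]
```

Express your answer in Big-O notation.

This is Bubble sort. Time complexity: O(n²).

Answer: O(n²)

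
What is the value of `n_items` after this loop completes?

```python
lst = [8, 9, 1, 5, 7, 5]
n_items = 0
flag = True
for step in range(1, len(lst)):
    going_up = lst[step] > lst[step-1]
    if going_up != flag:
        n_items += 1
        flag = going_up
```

Count direction changes in [8, 9, 1, 5, 7, 5]
`n_items` takes the values: 0 → 1 → 2 → 3

Answer: 3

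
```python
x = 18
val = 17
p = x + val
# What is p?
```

Trace:
`x = 18` → x = 18
`val = 17` → val = 17
`p = x + val` → p = 35
So p = 35

Answer: 35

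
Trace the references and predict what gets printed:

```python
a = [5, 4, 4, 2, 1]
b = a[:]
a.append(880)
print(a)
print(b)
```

Key concept: slice [:] creates copy.
Step by step:
`a = [5, 4, 4, 2, 1]` → a = [5, 4, 4, 2, 1]
`b = a[:]` → b = [5, 4, 4, 2, 1]
`a.append(880)` → a = [5, 4, 4, 2, 1, 880]
`print(a)` → prints [5, 4, 4, 2, 1, 880]
`print(b)` → prints [5, 4, 4, 2, 1]

Answer:
[5, 4, 4, 2, 1, 880]
[5, 4, 4, 2, 1]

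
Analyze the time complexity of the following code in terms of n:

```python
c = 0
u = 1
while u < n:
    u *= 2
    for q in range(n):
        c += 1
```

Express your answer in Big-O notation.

Each loop level contributes: log n × n. Multiplying the contributions gives O(n log n).

Answer: O(n log n)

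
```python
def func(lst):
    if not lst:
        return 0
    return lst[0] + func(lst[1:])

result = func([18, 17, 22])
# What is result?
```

18 + 17 + 22 + 0 = 57

Answer: 57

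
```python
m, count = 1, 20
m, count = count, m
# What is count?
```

Trace:
`m, count = 1, 20` → m = 1; count = 20
`m, count = count, m` → m = 20; count = 1
So count = 1

Answer: 1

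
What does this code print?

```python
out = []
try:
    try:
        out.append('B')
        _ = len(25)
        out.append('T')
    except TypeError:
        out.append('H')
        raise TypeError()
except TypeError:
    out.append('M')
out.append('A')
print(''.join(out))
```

Execution trace: 'B' (try body) → 'H' (except TypeError) → 'M' (outer except TypeError) → 'A' (after the try/except). Output: BHMA

Answer: BHMA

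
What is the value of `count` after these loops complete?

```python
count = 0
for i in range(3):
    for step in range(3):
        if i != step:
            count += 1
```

3² - 3 (exclude diagonal)
`count` takes the values: 0 → 1 → 2 → 3 → 4 → 5 → 6

Answer: 6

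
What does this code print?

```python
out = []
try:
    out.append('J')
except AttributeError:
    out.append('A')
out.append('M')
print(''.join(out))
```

Execution trace: 'J' (try body, no exception) → 'M' (after the try/except). Output: JM

Answer: JM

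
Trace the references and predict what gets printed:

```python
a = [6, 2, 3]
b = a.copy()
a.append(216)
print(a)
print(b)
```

Key concept: list.copy() creates independent copy.
Step by step:
`a = [6, 2, 3]` → a = [6, 2, 3]
`b = a.copy()` → b = [6, 2, 3]
`a.append(216)` → a = [6, 2, 3, 216]
`print(a)` → prints [6, 2, 3, 216]
`print(b)` → prints [6, 2, 3]

Answer:
[6, 2, 3, 216]
[6, 2, 3]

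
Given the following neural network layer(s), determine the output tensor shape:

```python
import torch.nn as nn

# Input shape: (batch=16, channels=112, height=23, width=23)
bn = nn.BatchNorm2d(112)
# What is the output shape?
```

Input: (16, 112, 23, 23) -> Output: (16, 112, 23, 23)

Answer: (16, 112, 23, 23)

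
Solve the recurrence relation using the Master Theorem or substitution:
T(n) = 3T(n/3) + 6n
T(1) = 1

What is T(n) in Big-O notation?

By Master Theorem: a=3, b=3, f(n)=6n. Since log_3(3) = 1 and f(n) = Θ(n^1), Case 2 applies. T(n) = O(n log n).

Answer: O(n log n)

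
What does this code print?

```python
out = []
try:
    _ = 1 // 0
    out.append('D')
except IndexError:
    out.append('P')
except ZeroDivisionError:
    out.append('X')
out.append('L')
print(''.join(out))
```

Execution trace: 'X' (except ZeroDivisionError) → 'L' (after the try/except). Output: XL

Answer: XL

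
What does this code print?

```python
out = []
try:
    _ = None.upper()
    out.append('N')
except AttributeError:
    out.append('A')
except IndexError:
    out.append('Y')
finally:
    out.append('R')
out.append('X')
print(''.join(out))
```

Execution trace: 'A' (except AttributeError) → 'R' (finally) → 'X' (after the try/except). Output: ARX

Answer: ARX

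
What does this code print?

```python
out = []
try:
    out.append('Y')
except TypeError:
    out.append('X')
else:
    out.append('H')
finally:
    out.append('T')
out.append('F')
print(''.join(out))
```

Execution trace: 'Y' (try body, no exception) → 'H' (else) → 'T' (finally) → 'F' (after the try/except). Output: YHTF

Answer: YHTF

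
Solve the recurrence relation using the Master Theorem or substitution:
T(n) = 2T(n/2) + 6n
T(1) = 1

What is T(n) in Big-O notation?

By Master Theorem: a=2, b=2, f(n)=6n. Since log_2(2) = 1 and f(n) = Θ(n^1), Case 2 applies. T(n) = O(n log n).

Answer: O(n log n)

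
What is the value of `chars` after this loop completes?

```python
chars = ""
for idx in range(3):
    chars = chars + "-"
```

Repeat '-' 3 times
`chars` takes the values: "" → "-" → "--" → "---"

Answer: "---"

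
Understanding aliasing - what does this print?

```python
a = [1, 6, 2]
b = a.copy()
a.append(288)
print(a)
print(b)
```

Key concept: list.copy() creates independent copy.
Step by step:
`a = [1, 6, 2]` → a = [1, 6, 2]
`b = a.copy()` → b = [1, 6, 2]
`a.append(288)` → a = [1, 6, 2, 288]
`print(a)` → prints [1, 6, 2, 288]
`print(b)` → prints [1, 6, 2]

Answer:
[1, 6, 2, 288]
[1, 6, 2]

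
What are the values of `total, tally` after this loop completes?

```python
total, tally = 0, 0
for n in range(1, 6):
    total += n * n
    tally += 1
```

Sum of squares and count
`total, tally` takes the values: (0, 0) → (1, 0) → (1, 1) → (5, 1) → (5, 2) → (14, 2) → (14, 3) → (30, 3) → (30, 4) → (55, 4) → (55, 5)

Answer: 55, 5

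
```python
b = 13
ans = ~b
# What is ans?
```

Trace:
`b = 13` → b = 13
`ans = ~b` → ans = -14
So ans = -14

Answer: -14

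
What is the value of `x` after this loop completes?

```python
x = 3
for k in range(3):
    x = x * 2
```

Multiply by 2, 3 times: 3 * 2^3 = 24
`x` takes the values: 3 → 6 → 12 → 24

Answer: 24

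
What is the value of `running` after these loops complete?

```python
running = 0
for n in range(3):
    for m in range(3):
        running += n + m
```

Sum of all n+m for n,m in 3x3
`running` takes the values: 0 → 1 → 3 → 4 → 6 → 9 → 11 → 14 → 18

Answer: 18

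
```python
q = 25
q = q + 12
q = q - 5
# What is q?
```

Trace:
`q = 25` → q = 25
`q = q + 12` → q = 37
`q = q - 5` → q = 32
So q = 32

Answer: 32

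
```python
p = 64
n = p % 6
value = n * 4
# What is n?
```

Trace:
`p = 64` → p = 64
`n = p % 6` → n = 4
`value = n * 4` → value = 16
So n = 4

Answer: 4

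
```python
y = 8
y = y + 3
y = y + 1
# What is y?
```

Trace:
`y = 8` → y = 8
`y = y + 3` → y = 11
`y = y + 1` → y = 12
So y = 12

Answer: 12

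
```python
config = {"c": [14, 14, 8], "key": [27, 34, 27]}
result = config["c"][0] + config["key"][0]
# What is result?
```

Trace:
`config = {"c": [14, 14, 8], "key": [27, 34, 27]}` → config = {'c': [14, 14, 8], 'key': [27, 34, 27]}
`result = config["c"][0] + config["key"][0]` → result = 41
So result = 41

Answer: 41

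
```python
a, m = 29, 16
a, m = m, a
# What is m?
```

Trace:
`a, m = 29, 16` → a = 29; m = 16
`a, m = m, a` → a = 16; m = 29
So m = 29

Answer: 29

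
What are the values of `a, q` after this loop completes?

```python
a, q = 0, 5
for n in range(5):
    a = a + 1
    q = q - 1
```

a goes 0→5, q goes 5→0
`a, q` takes the values: (0, 5) → (1, 5) → (1, 4) → (2, 4) → (2, 3) → (3, 3) → (3, 2) → (4, 2) → (4, 1) → (5, 1) → (5, 0)

Answer: 5, 0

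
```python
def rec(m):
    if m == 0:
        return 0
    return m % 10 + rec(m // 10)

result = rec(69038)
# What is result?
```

Sum of digits of 69038: 8 + 3 + 0 + 9 + 6 = 26

Answer: 26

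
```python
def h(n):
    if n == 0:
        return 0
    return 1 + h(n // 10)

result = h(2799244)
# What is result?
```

Count of digits of 2799244: 7

Answer: 7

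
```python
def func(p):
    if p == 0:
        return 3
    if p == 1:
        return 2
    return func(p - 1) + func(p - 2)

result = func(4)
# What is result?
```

Build up from base cases: func(0)=3, func(1)=2, func(2)=5, func(3)=7, func(4)=12

Answer: 12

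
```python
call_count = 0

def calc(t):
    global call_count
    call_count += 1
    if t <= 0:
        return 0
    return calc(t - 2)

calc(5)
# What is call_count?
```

Linear recursion stepping by 2: 4 calls from t=5 down to ≤0.

Answer: 4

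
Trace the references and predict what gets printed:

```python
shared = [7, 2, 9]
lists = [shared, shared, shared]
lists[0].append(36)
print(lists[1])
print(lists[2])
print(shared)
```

Key concept: list of same reference.
Step by step:
`shared = [7, 2, 9]` → shared = [7, 2, 9]
`lists = [shared, shared, shared]` → lists = [[7, 2, 9], [7, 2, 9], [7, 2, 9]]
`lists[0].append(36)` → shared = [7, 2, 9, 36]; lists = [[7, 2, 9, 36], [7, 2, 9, 36], [7, 2, 9, 36]]
`print(lists[1])` → prints [7, 2, 9, 36]
`print(lists[2])` → prints [7, 2, 9, 36]
`print(shared)` → prints [7, 2, 9, 36]

Answer:
[7, 2, 9, 36]
[7, 2, 9, 36]
[7, 2, 9, 36]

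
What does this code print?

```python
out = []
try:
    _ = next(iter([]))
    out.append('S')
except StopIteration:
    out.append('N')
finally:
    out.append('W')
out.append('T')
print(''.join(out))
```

Execution trace: 'N' (except StopIteration) → 'W' (finally) → 'T' (after the try/except). Output: NWT

Answer: NWT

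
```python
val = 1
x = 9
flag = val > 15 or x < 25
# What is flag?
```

Trace:
`val = 1` → val = 1
`x = 9` → x = 9
`flag = val > 15 or x < 25` → flag = True
So flag = True

Answer: True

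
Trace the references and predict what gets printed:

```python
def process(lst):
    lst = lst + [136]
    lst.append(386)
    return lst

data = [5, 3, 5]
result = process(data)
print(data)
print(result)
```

Key concept: rebinding parameter vs mutation.
Step by step:
`data = [5, 3, 5]` → data = [5, 3, 5]
`result = process(data)` → result = [5, 3, 5, 136, 386]
`print(data)` → prints [5, 3, 5]
`print(result)` → prints [5, 3, 5, 136, 386]

Answer:
[5, 3, 5]
[5, 3, 5, 136, 386]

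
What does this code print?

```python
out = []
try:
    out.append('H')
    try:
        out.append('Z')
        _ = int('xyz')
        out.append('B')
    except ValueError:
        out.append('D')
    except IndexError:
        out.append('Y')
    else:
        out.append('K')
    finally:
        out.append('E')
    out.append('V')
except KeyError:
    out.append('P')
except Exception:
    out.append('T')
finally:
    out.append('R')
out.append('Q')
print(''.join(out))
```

Execution trace: 'H' (try body) → 'Z' (inner try body) → 'D' (inner except ValueError) → 'E' (inner finally) → 'V' (try body, no exception) → 'R' (finally) → 'Q' (after the try/except). Output: HZDEVRQ

Answer: HZDEVRQ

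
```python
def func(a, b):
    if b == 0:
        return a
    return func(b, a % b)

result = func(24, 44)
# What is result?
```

func(24, 44) -> func(44, 24) -> func(24, 20) -> func(20, 4) -> func(4, 0) -> 4

Answer: 4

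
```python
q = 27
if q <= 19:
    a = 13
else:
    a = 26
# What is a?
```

Trace:
`q = 27` → q = 27
`if q <= 19: ...` → q <= 19 is False, take else branch → a = 26
So a = 26

Answer: 26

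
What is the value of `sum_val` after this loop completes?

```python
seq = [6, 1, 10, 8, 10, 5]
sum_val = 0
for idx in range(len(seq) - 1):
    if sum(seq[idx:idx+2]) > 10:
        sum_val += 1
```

Count windows with sum > 10
`sum_val` takes the values: 0 → 1 → 2 → 3 → 4

Answer: 4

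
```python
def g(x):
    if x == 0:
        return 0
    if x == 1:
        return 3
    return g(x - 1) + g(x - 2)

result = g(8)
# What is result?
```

Build up from base cases: g(0)=0, g(1)=3, g(2)=3, g(3)=6, g(4)=9, g(5)=15, g(6)=24, ..., g(8)=63

Answer: 63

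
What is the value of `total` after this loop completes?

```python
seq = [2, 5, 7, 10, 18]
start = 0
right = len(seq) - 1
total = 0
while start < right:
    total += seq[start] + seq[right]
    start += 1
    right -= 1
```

Sum of pairs from ends
`total` takes the values: 0 → 20 → 35

Answer: 35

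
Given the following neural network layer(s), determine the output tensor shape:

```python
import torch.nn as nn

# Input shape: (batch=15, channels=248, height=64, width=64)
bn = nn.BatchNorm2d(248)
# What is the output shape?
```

Input: (15, 248, 64, 64) -> Output: (15, 248, 64, 64)

Answer: (15, 248, 64, 64)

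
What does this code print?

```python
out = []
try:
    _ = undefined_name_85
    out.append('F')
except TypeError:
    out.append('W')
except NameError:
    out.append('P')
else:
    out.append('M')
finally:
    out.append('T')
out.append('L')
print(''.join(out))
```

Execution trace: 'P' (except NameError) → 'T' (finally) → 'L' (after the try/except). Output: PTL

Answer: PTL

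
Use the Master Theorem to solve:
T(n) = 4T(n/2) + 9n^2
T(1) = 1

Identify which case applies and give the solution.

a=4, b=2, f(n)=9n^2. log_2(4) = 2. Since c=2 = 2, Case 2 applies: T(n) = Θ(n^log_b(a) · log n) = O(n^2 log n).

Answer: O(n^2 log n) - Case 2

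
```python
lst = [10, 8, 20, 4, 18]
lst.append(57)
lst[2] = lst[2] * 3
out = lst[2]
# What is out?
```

Trace:
`lst = [10, 8, 20, 4, 18]` → lst = [10, 8, 20, 4, 18]
`lst.append(57)` → lst = [10, 8, 20, 4, 18, 57]
`lst[2] = lst[2] * 3` → lst = [10, 8, 60, 4, 18, 57]
`out = lst[2]` → out = 60
So out = 60

Answer: 60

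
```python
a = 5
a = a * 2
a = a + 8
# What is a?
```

Trace:
`a = 5` → a = 5
`a = a * 2` → a = 10
`a = a + 8` → a = 18
So a = 18

Answer: 18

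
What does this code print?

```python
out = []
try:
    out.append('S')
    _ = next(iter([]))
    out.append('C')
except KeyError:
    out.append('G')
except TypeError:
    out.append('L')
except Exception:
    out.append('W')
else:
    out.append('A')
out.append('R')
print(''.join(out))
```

Execution trace: 'S' (try body) → 'W' (except Exception) → 'R' (after the try/except). Output: SWR

Answer: SWR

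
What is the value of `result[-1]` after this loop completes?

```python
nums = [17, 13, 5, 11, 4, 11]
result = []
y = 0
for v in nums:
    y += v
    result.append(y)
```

Cumulative sum ends at 61
`result` takes the values: [] → [17] → [17, 30] → [17, 30, 35] → [17, 30, 35, 46] → [17, 30, 35, 46, 50] → [17, 30, 35, 46, 50, 61]
So `result[-1]` = 61

Answer: 61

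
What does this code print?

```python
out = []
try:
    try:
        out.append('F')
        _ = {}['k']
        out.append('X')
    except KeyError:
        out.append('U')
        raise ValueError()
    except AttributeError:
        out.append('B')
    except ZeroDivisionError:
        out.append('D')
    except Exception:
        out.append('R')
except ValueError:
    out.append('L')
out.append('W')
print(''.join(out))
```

Execution trace: 'F' (try body) → 'U' (except KeyError) → 'L' (outer except ValueError) → 'W' (after the try/except). Output: FULW

Answer: FULW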